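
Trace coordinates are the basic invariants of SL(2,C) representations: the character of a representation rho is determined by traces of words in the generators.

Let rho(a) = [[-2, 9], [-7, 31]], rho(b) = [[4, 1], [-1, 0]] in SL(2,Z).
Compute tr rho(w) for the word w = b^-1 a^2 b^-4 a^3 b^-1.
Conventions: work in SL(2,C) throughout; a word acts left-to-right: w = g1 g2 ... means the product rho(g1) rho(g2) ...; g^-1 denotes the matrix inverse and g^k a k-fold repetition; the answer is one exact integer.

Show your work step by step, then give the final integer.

rho(b^-1) = [[0, -1], [1, 4]]
... * rho(a) = [[-2, 9], [-7, 31]]  ->  [[7, -31], [-30, 133]]
... * rho(a) = [[-2, 9], [-7, 31]]  ->  [[203, -898], [-871, 3853]]
... * rho(b^-1) = [[0, -1], [1, 4]]  ->  [[-898, -3795], [3853, 16283]]
... * rho(b^-1) = [[0, -1], [1, 4]]  ->  [[-3795, -14282], [16283, 61279]]
... * rho(b^-1) = [[0, -1], [1, 4]]  ->  [[-14282, -53333], [61279, 228833]]
... * rho(b^-1) = [[0, -1], [1, 4]]  ->  [[-53333, -199050], [228833, 854053]]
... * rho(a) = [[-2, 9], [-7, 31]]  ->  [[1500016, -6650547], [-6436037, 28535140]]
... * rho(a) = [[-2, 9], [-7, 31]]  ->  [[43553797, -192666813], [-186873906, 826665007]]
... * rho(a) = [[-2, 9], [-7, 31]]  ->  [[1261560097, -5580687030], [-5412907237, 23944750063]]
... * rho(b^-1) = [[0, -1], [1, 4]]  ->  [[-5580687030, -23584308217], [23944750063, 101191907489]]
tr = -5580687030 + 101191907489 = 95611220459

95611220459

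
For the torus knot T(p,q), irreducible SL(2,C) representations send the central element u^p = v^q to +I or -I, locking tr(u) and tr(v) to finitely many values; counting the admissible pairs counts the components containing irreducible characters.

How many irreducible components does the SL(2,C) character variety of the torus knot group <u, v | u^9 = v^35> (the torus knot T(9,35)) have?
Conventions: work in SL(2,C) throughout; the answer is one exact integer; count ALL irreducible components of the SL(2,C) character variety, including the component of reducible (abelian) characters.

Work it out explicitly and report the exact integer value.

137

In the torus knot group T(9,35), u^9 = v^35 is central, so an irreducible representation sends it to +I or -I (Schur).
On an irreducible component, tr(u) is locked at 2*cos(pi*alpha/9) for some alpha in 1..8, and tr(v) at 2*cos(pi*beta/35) for some beta in 1..34.
The two central values (-1)^alpha I and (-1)^beta I must be the same matrix, so alpha and beta share a parity.
Enumerate parity-matched pairs: 4*17 odd-odd plus 4*17 even-even gives 136.
Total: 136 irreducible-character components + 1 reducible (abelian) component = 137.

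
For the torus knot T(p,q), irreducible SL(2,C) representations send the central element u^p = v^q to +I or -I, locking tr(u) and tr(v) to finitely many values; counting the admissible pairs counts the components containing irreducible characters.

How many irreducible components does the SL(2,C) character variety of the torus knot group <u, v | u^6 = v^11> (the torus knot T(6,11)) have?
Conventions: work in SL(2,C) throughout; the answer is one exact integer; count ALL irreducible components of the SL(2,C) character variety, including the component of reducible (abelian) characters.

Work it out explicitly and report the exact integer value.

26

In the torus knot group T(6,11), u^6 = v^11 is central, so an irreducible representation sends it to +I or -I (Schur).
This locks tr(u) to 2*cos(pi*alpha/6), alpha in 1..5, and tr(v) to 2*cos(pi*beta/11), beta in 1..10, on each component of irreducible characters.
u^6 = (-1)^alpha I and v^11 = (-1)^beta I must agree, so alpha and beta have equal parity.
Enumerate parity-matched pairs: 3*5 odd-odd plus 2*5 even-even gives 25.
Total: 25 irreducible-character components + 1 reducible (abelian) component = 26.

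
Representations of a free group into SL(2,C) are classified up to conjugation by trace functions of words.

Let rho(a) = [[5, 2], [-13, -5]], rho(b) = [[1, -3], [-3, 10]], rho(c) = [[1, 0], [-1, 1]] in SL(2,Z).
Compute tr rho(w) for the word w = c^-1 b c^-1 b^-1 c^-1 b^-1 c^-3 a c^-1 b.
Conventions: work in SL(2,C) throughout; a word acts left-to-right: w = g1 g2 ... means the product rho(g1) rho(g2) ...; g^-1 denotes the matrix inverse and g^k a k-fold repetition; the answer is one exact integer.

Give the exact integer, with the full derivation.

rho(c^-1) = [[1, 0], [1, 1]]
... * rho(b) = [[1, -3], [-3, 10]]  ->  [[1, -3], [-2, 7]]
... * rho(c^-1) = [[1, 0], [1, 1]]  ->  [[-2, -3], [5, 7]]
... * rho(b^-1) = [[10, 3], [3, 1]]  ->  [[-29, -9], [71, 22]]
... * rho(c^-1) = [[1, 0], [1, 1]]  ->  [[-38, -9], [93, 22]]
... * rho(b^-1) = [[10, 3], [3, 1]]  ->  [[-407, -123], [996, 301]]
... * rho(c^-1) = [[1, 0], [1, 1]]  ->  [[-530, -123], [1297, 301]]
... * rho(c^-1) = [[1, 0], [1, 1]]  ->  [[-653, -123], [1598, 301]]
... * rho(c^-1) = [[1, 0], [1, 1]]  ->  [[-776, -123], [1899, 301]]
... * rho(a) = [[5, 2], [-13, -5]]  ->  [[-2281, -937], [5582, 2293]]
... * rho(c^-1) = [[1, 0], [1, 1]]  ->  [[-3218, -937], [7875, 2293]]
... * rho(b) = [[1, -3], [-3, 10]]  ->  [[-407, 284], [996, -695]]
tr = -407 + -695 = -1102

-1102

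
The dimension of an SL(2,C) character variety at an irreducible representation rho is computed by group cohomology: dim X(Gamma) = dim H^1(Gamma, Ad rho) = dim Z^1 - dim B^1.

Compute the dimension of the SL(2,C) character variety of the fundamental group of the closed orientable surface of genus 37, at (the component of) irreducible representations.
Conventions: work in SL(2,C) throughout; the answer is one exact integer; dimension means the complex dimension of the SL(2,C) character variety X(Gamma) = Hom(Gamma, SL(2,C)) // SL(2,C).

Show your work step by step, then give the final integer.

216

pi_1 of the closed genus-37 surface has 74 generators bound by the single product-of-commutators relator.
A cocycle assigns one sl_2 vector per generator subject to the relator condition d_2(z) = 0: dim of the unconstrained space is 3*2g = 222.
d_2 is surjective at irreducible rho (its cokernel H^2 is dual to H^0 = 0), so dim Z^1 = 222 - 3 = 219.
dim B^1 = 3 (coboundaries, injective at irreducible rho).
dim X = dim H^1 = 219 - 3 = 216.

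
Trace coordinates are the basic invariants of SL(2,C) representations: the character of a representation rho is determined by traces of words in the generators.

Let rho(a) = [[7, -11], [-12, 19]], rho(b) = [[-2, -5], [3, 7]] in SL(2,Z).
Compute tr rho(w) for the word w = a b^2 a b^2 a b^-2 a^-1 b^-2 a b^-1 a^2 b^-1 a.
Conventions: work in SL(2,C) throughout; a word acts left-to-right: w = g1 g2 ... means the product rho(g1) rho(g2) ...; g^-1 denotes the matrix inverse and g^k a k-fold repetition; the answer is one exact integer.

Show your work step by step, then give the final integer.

-6584751994775575

rho(a) = [[7, -11], [-12, 19]]
... * rho(b) = [[-2, -5], [3, 7]]  ->  [[-47, -112], [81, 193]]
... * rho(b) = [[-2, -5], [3, 7]]  ->  [[-242, -549], [417, 946]]
... * rho(a) = [[7, -11], [-12, 19]]  ->  [[4894, -7769], [-8433, 13387]]
... * rho(b) = [[-2, -5], [3, 7]]  ->  [[-33095, -78853], [57027, 135874]]
... * rho(b) = [[-2, -5], [3, 7]]  ->  [[-170369, -386496], [293568, 665983]]
... * rho(a) = [[7, -11], [-12, 19]]  ->  [[3445369, -5469365], [-5936820, 9424429]]
... * rho(b^-1) = [[7, 5], [-3, -2]]  ->  [[40525678, 28165575], [-69831027, -48532958]]
... * rho(b^-1) = [[7, 5], [-3, -2]]  ->  [[199183021, 146297240], [-343218315, -252089219]]
... * rho(a^-1) = [[19, 11], [12, 7]]  ->  [[5540044279, 3215093911], [-9546218613, -5540025998]]
... * rho(b^-1) = [[7, 5], [-3, -2]]  ->  [[29135028220, 21270033573], [-50203452297, -36651041069]]
... * rho(b^-1) = [[7, 5], [-3, -2]]  ->  [[140135096821, 103135073954], [-241471042872, -177715179347]]
... * rho(a) = [[7, -11], [-12, 19]]  ->  [[-256675209701, 418080340095], [442284852060, -720406936001]]
... * rho(b^-1) = [[7, 5], [-3, -2]]  ->  [[-3050967488192, -2119536728695], [5257214772423, 3652238132302]]
... * rho(a) = [[7, -11], [-12, 19]]  ->  [[4077668326996, -6710555475093], [-7026354180663, 11563162017085]]
... * rho(a) = [[7, -11], [-12, 19]]  ->  [[109070343990088, -172354905623723], [-187942423469661, 296989974311908]]
... * rho(b^-1) = [[7, 5], [-3, -2]]  ->  [[1280557124801785, 890061531197886], [-2206566887223351, -1533692065972121]]
... * rho(a) = [[7, -11], [-12, 19]]  ->  [[-1716838500762137, 2825040719940199], [2958336581101995, -4867913494013438]]
tr = -1716838500762137 + -4867913494013438 = -6584751994775575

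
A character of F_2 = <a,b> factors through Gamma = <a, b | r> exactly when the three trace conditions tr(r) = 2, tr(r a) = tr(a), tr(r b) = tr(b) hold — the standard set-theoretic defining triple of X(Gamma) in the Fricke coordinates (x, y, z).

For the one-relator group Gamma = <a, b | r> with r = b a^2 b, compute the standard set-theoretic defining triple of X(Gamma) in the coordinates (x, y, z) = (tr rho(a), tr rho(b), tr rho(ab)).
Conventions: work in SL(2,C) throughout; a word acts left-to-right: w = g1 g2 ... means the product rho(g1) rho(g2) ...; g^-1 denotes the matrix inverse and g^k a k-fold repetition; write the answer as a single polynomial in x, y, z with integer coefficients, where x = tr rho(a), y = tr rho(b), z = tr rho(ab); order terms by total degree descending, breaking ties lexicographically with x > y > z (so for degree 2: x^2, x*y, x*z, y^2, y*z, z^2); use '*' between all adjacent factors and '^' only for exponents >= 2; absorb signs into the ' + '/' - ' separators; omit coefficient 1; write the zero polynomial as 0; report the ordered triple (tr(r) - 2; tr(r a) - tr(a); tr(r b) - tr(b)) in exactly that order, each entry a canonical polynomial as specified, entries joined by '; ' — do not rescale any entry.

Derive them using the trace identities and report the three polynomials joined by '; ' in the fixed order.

trace(a^2 b) = trace(a)*trace(b a) - trace(b)   [square of a] = x*z - y
so trace(a^2) = trace(a)*trace(a) - trace(1)   [square of a] = x^2 - 2
trace(b a^2 b) = trace(b)*trace(a^2 b) - trace(a^2)   [square of b] = x*y*z - x^2 - y^2 + 2
so trace(b a b a) = trace(a b)*trace(a b) - trace(1)   [split at repeated a] = z^2 - 2
trace(b a b) = trace(b)*trace(a b) - trace(a) = y*z - x
so trace(b a^2 b a) = trace(a)*trace(b a b a) - trace(b a b) = x*z^2 - y*z - x
reduce: trace(b a^2 b^2) = trace(b)*trace(a^2 b^2) - trace(a^2 b) = x*y^2*z - x^2*y - y^3 - x*z + 3*y
assemble the triple (trace(r) - 2; trace(r a) - x; trace(r b) - y)

x*y*z - x^2 - y^2; x*z^2 - y*z - 2*x; x*y^2*z - x^2*y - y^3 - x*z + 2*y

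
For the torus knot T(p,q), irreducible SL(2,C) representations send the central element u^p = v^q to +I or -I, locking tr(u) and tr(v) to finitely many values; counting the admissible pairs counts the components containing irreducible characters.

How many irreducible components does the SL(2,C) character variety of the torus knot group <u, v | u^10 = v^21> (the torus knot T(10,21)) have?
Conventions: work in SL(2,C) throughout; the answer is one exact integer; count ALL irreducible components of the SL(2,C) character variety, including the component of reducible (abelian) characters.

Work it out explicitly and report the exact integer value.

91

In the torus knot group T(10,21), u^10 = v^21 is central, so an irreducible representation sends it to +I or -I (Schur).
This locks tr(u) to 2*cos(pi*alpha/10), alpha in 1..9, and tr(v) to 2*cos(pi*beta/21), beta in 1..20, on each component of irreducible characters.
The two central values (-1)^alpha I and (-1)^beta I must be the same matrix, so alpha and beta share a parity.
count pairs: odd alpha (5 choices) x odd beta (10), plus even alpha (4) x even beta (10): 5*10 + 4*10 = 90.
Total: 90 irreducible-character components + 1 reducible (abelian) component = 91.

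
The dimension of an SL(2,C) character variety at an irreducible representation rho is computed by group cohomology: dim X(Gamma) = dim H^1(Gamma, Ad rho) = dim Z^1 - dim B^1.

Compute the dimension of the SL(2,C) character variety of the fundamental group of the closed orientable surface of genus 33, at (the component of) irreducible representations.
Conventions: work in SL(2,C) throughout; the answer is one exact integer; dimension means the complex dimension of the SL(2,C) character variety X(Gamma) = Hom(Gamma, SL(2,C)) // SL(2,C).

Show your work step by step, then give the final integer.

pi_1 of the closed genus-33 surface has 66 generators bound by the single product-of-commutators relator.
Unconstrained cocycle data is one sl_2 vector per generator (198 dimensions), cut by the relator condition d_2(z) = 0.
At an irreducible rho, H^2 = coker(d_2) vanishes (Poincare duality: H^2 is dual to H^0 = invariants = 0), so d_2 is surjective onto sl_2 and dim Z^1 = 198 - 3 = 195.
dim B^1 = 3 (coboundaries, injective at irreducible rho).
dim H^1 = 195 - 3 = 192 = dim X.

192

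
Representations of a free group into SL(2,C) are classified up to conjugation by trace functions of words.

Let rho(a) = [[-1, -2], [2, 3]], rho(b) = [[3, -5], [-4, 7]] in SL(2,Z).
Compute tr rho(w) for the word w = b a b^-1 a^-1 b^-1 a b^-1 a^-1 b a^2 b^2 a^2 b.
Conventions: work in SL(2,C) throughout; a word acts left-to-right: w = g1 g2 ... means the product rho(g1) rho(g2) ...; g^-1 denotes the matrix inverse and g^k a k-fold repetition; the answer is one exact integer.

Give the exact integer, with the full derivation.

rho(b) = [[3, -5], [-4, 7]]
... * rho(a) = [[-1, -2], [2, 3]]  ->  [[-13, -21], [18, 29]]
... * rho(b^-1) = [[7, 5], [4, 3]]  ->  [[-175, -128], [242, 177]]
... * rho(a^-1) = [[3, 2], [-2, -1]]  ->  [[-269, -222], [372, 307]]
... * rho(b^-1) = [[7, 5], [4, 3]]  ->  [[-2771, -2011], [3832, 2781]]
... * rho(a) = [[-1, -2], [2, 3]]  ->  [[-1251, -491], [1730, 679]]
... * rho(b^-1) = [[7, 5], [4, 3]]  ->  [[-10721, -7728], [14826, 10687]]
... * rho(a^-1) = [[3, 2], [-2, -1]]  ->  [[-16707, -13714], [23104, 18965]]
... * rho(b) = [[3, -5], [-4, 7]]  ->  [[4735, -12463], [-6548, 17235]]
... * rho(a) = [[-1, -2], [2, 3]]  ->  [[-29661, -46859], [41018, 64801]]
... * rho(a) = [[-1, -2], [2, 3]]  ->  [[-64057, -81255], [88584, 112367]]
... * rho(b) = [[3, -5], [-4, 7]]  ->  [[132849, -248500], [-183716, 343649]]
... * rho(b) = [[3, -5], [-4, 7]]  ->  [[1392547, -2403745], [-1925744, 3324123]]
... * rho(a) = [[-1, -2], [2, 3]]  ->  [[-6200037, -9996329], [8573990, 13823857]]
... * rho(a) = [[-1, -2], [2, 3]]  ->  [[-13792621, -17588913], [19073724, 24323591]]
... * rho(b) = [[3, -5], [-4, 7]]  ->  [[28977789, -54159286], [-40073192, 74896517]]
tr = 28977789 + 74896517 = 103874306

103874306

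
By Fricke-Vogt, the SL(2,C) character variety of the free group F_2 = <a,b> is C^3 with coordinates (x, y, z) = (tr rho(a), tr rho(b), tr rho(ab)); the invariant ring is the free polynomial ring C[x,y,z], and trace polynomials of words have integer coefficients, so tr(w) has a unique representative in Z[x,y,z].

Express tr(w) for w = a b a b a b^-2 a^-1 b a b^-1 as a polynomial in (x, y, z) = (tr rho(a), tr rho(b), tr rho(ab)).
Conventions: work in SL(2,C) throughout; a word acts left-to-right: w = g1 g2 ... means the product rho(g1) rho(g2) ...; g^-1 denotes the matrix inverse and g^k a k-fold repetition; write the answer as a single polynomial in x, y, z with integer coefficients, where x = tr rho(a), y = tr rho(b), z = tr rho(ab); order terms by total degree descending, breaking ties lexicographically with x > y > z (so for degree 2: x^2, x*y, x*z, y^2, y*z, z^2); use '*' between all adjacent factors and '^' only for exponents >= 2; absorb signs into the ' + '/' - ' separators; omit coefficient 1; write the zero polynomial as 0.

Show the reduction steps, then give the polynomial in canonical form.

tr(b a b a) = tr(b a)*tr(b a) - tr(1)  (split on b) = z^2 - 2
tr(b a b) = tr(b)*tr(a b) - tr(a)  (reduce the b square) = y*z - x
tr(b a b a^2) = tr(a)*tr(b a b a) - tr(b a b)  (reduce the a square) = x*z^2 - y*z - x
tr(a^2 b a b a) = tr(a)*tr(b a b a^2) - tr(b a b a)  (reduce the a square) = x^2*z^2 - x*y*z - x^2 - z^2 + 2
tr(b a b a b a) = tr(a b a b)*tr(a b) - tr(b a)  (split on a) = z^3 - 3*z
tr(a b a) = tr(a)*tr(b a) - tr(b)  (reduce the a square) = x*z - y
tr(b a b a b) = tr(b)*tr(a b a b) - tr(a b a)  (reduce the b square) = y*z^2 - x*z - y
tr(b a^2 b a b a) = tr(a)*tr(b a b a b a) - tr(b a b a b)  (reduce the a square) = x*z^3 - y*z^2 - 2*x*z + y
tr(b a b^2) = tr(b)*tr(a b^2) - tr(a b)  (reduce the b square) = y^2*z - x*y - z
tr(b a^2 b a b) = tr(a)*tr(b a b^2 a) - tr(b a b^2)  (reduce the a square) = x*y*z^2 - x^2*z - y^2*z + z
tr(a b a^2 b a b a) = tr(a)*tr(b a^2 b a b a) - tr(b a^2 b a b)  (reduce the a square) = x^2*z^3 - 2*x*y*z^2 - x^2*z + y^2*z + x*y - z
tr(b a b a b a b a) = tr(b a)*tr(b a b a b a) - tr(b^-1 a^-1 b^-1 a^-1)  (split on b) = z^4 - 4*z^2 + 2
tr(b a b a b a b) = tr(b)*tr(a b a b a b) - tr(a b a b a)  (reduce the b square) = y*z^3 - x*z^2 - 2*y*z + x
tr(a b a^2 b a b a b) = tr(a)*tr(b a b a b a b a) - tr(b a b a b a b)  (reduce the a square) = x*z^4 - y*z^3 - 3*x*z^2 + 2*y*z + x
tr(b a^2 b a b a b^-1 a) = tr(a b a^2 b a b a)*tr(b) - tr(a b a^2 b a b a b)  (eliminate b^-1) = x^2*y*z^3 - 2*x*y^2*z^2 - x*z^4 - x^2*y*z + y^3*z + y*z^3 + x*y^2 + 3*x*z^2 - 3*y*z - x
tr(a^-1 b a^2 b a b a b^-1) = tr(b a^2 b a b a b^-1)*tr(a) - tr(b a^2 b a b a b^-1 a)  (eliminate a^-1) = -x^2*y*z^3 + x^3*z^2 + 2*x*y^2*z^2 + x*z^4 - y^3*z - y*z^3 - x^3 - x*y^2 - 4*x*z^2 + 3*y*z + 3*x
tr(a b a b a b^-2 a^-1 b a) = tr(a^-1 b a^2 b a b a b^-1)*tr(b) - tr(a^-1 b a^2 b a b a)  (eliminate b^-1) = -x^2*y^2*z^3 + x^3*y*z^2 + 2*x*y^3*z^2 + x*y*z^4 - y^4*z - y^2*z^3 - x^3*y - x*y^3 - 5*x*y*z^2 + x^2*z + 4*y^2*z + 3*x*y - z
tr(b a b a b a b a b) = tr(b)*tr(a b a b a b a b) - tr(a b a b a b a)  (reduce the b square) = y*z^4 - x*z^3 - 3*y*z^2 + 2*x*z + y
tr(b a b a b a b a b a) = tr(b a b a b a b a)*tr(b a) - tr(a b a b a b)  (split on b) = z^5 - 5*z^3 + 5*z
tr(a^-1 b a b a b a b a b) = tr(b a b a b a b a b)*tr(a) - tr(b a b a b a b a b a)  (eliminate a^-1) = x*y*z^4 - x^2*z^3 - z^5 - 3*x*y*z^2 + 2*x^2*z + 5*z^3 + x*y - 5*z
tr(a^-1 b a b a b a b a b^-1) = tr(a^-1 b a b a b a b a)*tr(b) - tr(a^-1 b a b a b a b a b)  (eliminate b^-1) = -x*y*z^4 + x^2*z^3 + y^2*z^3 + z^5 + 2*x*y*z^2 - 2*x^2*z - 2*y^2*z - 5*z^3 + 5*z
tr(a b a b a b^-2 a^-1 b a b) = tr(a^-1 b a b a b a b a b^-1)*tr(b) - tr(a^-1 b a b a b a b a)  (eliminate b^-1) = -x*y^2*z^4 + x^2*y*z^3 + y^3*z^3 + y*z^5 + 2*x*y^2*z^2 - 2*x^2*y*z - 2*y^3*z - 6*y*z^3 + x*z^2 + 7*y*z - x
tr(a b a b a b^-2 a^-1 b a b^-1) = tr(a b a b a b^-2 a^-1 b a)*tr(b) - tr(a b a b a b^-2 a^-1 b a b)  (eliminate b^-1) = -x^2*y^3*z^3 + x^3*y^2*z^2 + 2*x*y^4*z^2 + 2*x*y^2*z^4 - x^2*y*z^3 - y^5*z - 2*y^3*z^3 - y*z^5 - x^3*y^2 - x*y^4 - 7*x*y^2*z^2 + 3*x^2*y*z + 6*y^3*z + 6*y*z^3 + 3*x*y^2 - x*z^2 - 8*y*z + x

-x^2*y^3*z^3 + x^3*y^2*z^2 + 2*x*y^4*z^2 + 2*x*y^2*z^4 - x^2*y*z^3 - y^5*z - 2*y^3*z^3 - y*z^5 - x^3*y^2 - x*y^4 - 7*x*y^2*z^2 + 3*x^2*y*z + 6*y^3*z + 6*y*z^3 + 3*x*y^2 - x*z^2 - 8*y*z + x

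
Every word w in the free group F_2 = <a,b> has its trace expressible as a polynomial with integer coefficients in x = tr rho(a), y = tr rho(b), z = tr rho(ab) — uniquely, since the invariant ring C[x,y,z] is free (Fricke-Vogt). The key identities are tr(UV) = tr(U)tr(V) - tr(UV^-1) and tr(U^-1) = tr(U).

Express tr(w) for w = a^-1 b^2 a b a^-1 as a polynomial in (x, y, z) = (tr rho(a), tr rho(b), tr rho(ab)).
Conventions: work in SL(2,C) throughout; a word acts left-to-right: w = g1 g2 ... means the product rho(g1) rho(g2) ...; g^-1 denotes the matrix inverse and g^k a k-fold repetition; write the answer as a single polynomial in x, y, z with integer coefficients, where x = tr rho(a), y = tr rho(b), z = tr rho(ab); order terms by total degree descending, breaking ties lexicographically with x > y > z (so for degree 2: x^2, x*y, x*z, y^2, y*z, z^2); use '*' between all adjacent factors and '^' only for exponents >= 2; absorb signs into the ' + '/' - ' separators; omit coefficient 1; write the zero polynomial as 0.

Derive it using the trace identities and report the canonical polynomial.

tr(b a b) = tr(b) tr(a b) - tr(a) = y*z - x
apply: tr(b^2 a b) = tr(b) tr(b a b) - tr(b a) = y^2*z - x*y - z
tr(a b a b) = tr(b a) tr(b a) - tr(1)   [split at repeated b] = z^2 - 2
tr(a b a) = tr(a) tr(b a) - tr(b) = x*z - y
tr(b^2 a b a) = tr(b) tr(a b a b) - tr(a b a) = y*z^2 - x*z - y
tr(b^2 a b a^-1) = tr(b^2 a b) tr(a) - tr(b^2 a b a) = x*y^2*z - x^2*y - y*z^2 + y
apply: tr(a^-1 b^2 a b a^-1) = tr(b^2 a b a^-1) tr(a) - tr(b^2 a b) = x^2*y^2*z - x^3*y - x*y*z^2 - y^2*z + 2*x*y + z

x^2*y^2*z - x^3*y - x*y*z^2 - y^2*z + 2*x*y + z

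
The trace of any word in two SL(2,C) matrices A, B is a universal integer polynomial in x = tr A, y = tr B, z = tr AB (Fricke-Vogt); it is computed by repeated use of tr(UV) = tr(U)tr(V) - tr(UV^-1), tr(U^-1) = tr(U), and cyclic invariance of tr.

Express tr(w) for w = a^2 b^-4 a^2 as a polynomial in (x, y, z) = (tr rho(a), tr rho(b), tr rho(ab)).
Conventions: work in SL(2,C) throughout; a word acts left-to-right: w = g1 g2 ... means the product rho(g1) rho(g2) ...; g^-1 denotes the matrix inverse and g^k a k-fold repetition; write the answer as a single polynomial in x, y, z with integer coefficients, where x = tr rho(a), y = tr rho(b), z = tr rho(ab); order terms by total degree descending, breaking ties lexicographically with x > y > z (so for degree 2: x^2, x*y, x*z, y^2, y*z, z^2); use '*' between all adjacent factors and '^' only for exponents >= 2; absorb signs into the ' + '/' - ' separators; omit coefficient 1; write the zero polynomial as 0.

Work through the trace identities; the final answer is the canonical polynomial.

use: tr(a^2) = tr(a) tr(a) - tr(1)   [square of a] = x^2 - 2
tr(a^3) = tr(a) tr(a^2) - tr(a)   [square of a] = x^3 - 3*x
use: tr(a^4) = tr(a) tr(a^3) - tr(a^2)   [square of a] = x^4 - 4*x^2 + 2
tr(b a^2) = tr(a) tr(b a) - tr(b)   [square of a] = x*z - y
use: tr(a b a^2) = tr(a) tr(b a^2) - tr(b a)   [square of a] = x^2*z - x*y - z
tr(a^4 b) = tr(a) tr(a b a^2) - tr(a b a)   [square of a] = x^3*z - x^2*y - 2*x*z + y
tr(b^-1 a^4) = tr(a^4) tr(b) - tr(a^4 b)   [inverse elimination on b] = x^4*y - x^3*z - 3*x^2*y + 2*x*z + y
use: tr(b^-2 a^4) = tr(b^-1 a^4) tr(b) - tr(b^-1 a^4 b)   [inverse elimination on b] = x^4*y^2 - x^3*y*z - x^4 - 3*x^2*y^2 + 2*x*y*z + 4*x^2 + y^2 - 2
tr(a^4 b^-3) = tr(b^-2 a^4) tr(b) - tr(b^-2 a^4 b)   [inverse elimination on b] = x^4*y^3 - x^3*y^2*z - 2*x^4*y - 3*x^2*y^3 + x^3*z + 2*x*y^2*z + 7*x^2*y + y^3 - 2*x*z - 3*y
tr(a^2 b^-4 a^2) = tr(a^4 b^-3) tr(b) - tr(a^4 b^-2)   [inverse elimination on b] = x^4*y^4 - x^3*y^3*z - 3*x^4*y^2 - 3*x^2*y^4 + 2*x^3*y*z + 2*x*y^3*z + x^4 + 10*x^2*y^2 + y^4 - 4*x*y*z - 4*x^2 - 4*y^2 + 2

x^4*y^4 - x^3*y^3*z - 3*x^4*y^2 - 3*x^2*y^4 + 2*x^3*y*z + 2*x*y^3*z + x^4 + 10*x^2*y^2 + y^4 - 4*x*y*z - 4*x^2 - 4*y^2 + 2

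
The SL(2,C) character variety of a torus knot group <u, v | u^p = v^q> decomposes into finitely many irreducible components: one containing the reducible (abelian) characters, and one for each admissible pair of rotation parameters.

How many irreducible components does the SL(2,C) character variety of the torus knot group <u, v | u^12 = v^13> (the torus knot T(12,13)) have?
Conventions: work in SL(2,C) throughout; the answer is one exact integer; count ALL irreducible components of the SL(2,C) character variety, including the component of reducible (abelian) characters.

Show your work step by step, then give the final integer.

67

For T(12,13): irreducibility forces the central element u^12 = v^13 to one of +I, -I.
On an irreducible component, tr(u) is locked at 2*cos(pi*alpha/12) for some alpha in 1..11, and tr(v) at 2*cos(pi*beta/13) for some beta in 1..12.
Consistency of u^12 = (-1)^alpha I with v^13 = (-1)^beta I forces alpha = beta (mod 2).
Enumerate parity-matched pairs: 6*6 odd-odd plus 5*6 even-even gives 66.
That is 66 components of irreducible characters, and with the reducible (abelian) component the total is 67.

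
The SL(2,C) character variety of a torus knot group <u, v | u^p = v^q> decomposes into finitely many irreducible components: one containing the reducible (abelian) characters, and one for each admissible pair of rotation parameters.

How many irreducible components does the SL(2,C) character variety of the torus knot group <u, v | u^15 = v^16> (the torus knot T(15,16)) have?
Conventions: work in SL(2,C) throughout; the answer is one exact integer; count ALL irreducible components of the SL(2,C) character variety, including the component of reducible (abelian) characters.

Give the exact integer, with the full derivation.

106

In the torus knot group T(15,16), u^15 = v^16 is central, so an irreducible representation sends it to +I or -I (Schur).
On an irreducible component, tr(u) is locked at 2*cos(pi*alpha/15) for some alpha in 1..14, and tr(v) at 2*cos(pi*beta/16) for some beta in 1..15.
Consistency of u^15 = (-1)^alpha I with v^16 = (-1)^beta I forces alpha = beta (mod 2).
Counting: 7 odd alphas x 8 odd betas + 7 even alphas x 7 even betas = 56 + 49 = 105.
That is 105 components of irreducible characters, and with the reducible (abelian) component the total is 106.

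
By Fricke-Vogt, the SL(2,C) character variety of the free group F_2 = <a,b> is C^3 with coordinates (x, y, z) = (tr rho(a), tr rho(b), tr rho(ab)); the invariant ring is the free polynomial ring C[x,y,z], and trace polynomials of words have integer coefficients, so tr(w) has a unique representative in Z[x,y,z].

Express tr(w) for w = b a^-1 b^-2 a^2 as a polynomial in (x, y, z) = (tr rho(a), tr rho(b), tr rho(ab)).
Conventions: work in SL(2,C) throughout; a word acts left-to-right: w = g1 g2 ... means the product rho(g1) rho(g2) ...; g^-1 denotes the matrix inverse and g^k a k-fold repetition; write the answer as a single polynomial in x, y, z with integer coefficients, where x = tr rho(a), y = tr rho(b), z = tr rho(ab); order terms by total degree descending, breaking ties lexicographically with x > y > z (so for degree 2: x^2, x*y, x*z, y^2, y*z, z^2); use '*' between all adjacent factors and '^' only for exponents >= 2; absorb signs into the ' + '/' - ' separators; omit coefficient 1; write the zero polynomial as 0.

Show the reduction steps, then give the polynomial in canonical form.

so tr(a^2) = tr(a)*tr(a) - tr(1) = x^2 - 2
reduce: tr(a b a) = tr(a)*tr(b a) - tr(b) = x*z - y
tr(a^2 b a) = tr(a)*tr(a b a) - tr(a b) = x^2*z - x*y - z
tr(b a b a) = tr(a b)*tr(a b) - tr(1)   [split at repeated a] = z^2 - 2
tr(b a b) = tr(b)*tr(a b) - tr(a) = y*z - x
tr(a^2 b a b) = tr(a)*tr(b a b a) - tr(b a b) = x*z^2 - y*z - x
reduce: tr(b^-1 a^2 b a) = tr(a^2 b a)*tr(b) - tr(a^2 b a b) = x^2*y*z - x*y^2 - x*z^2 + x
tr(b^-1 a^2 b a^-1) = tr(b^-1 a^2 b)*tr(a) - tr(b^-1 a^2 b a) = -x^2*y*z + x^3 + x*y^2 + x*z^2 - 3*x
tr(b a^-1 b^-2 a^2) = tr(b^-1 a^2 b a^-1)*tr(b) - tr(b^-1 a^2 b a^-1 b) = -x^2*y^2*z + x^3*y + x*y^3 + x*y*z^2 - 3*x*y - z

-x^2*y^2*z + x^3*y + x*y^3 + x*y*z^2 - 3*x*y - z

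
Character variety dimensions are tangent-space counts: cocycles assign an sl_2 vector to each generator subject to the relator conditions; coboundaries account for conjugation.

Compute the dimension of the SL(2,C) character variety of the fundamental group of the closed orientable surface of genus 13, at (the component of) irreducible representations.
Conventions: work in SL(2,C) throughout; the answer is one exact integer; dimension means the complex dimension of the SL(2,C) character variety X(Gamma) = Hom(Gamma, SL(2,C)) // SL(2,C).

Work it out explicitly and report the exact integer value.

72

Gamma = pi_1(Sigma_13) = < a_1, b_1, ..., a_13, b_13 | prod [a_i, b_i] > has 2g = 26 generators and 1 relator.
Unconstrained cocycle data is one sl_2 vector per generator (78 dimensions), cut by the relator condition d_2(z) = 0.
H^2 = coker(d_2) is dual to H^0 = 0 at irreducible rho (Poincare duality), so d_2 is onto: dim Z^1 = 75.
dim B^1 = 3 (coboundaries, injective at irreducible rho).
dim X = dim H^1 = 75 - 3 = 72.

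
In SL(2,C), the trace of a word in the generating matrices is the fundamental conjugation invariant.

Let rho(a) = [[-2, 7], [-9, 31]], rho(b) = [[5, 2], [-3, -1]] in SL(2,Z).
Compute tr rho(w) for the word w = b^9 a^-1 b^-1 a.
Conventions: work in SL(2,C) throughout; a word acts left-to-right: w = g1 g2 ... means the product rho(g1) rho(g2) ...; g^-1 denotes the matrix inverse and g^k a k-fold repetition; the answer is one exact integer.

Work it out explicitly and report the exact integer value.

670368119

rho(b) = [[5, 2], [-3, -1]]
... * rho(b) = [[5, 2], [-3, -1]]  ->  [[19, 8], [-12, -5]]
... * rho(b) = [[5, 2], [-3, -1]]  ->  [[71, 30], [-45, -19]]
... * rho(b) = [[5, 2], [-3, -1]]  ->  [[265, 112], [-168, -71]]
... * rho(b) = [[5, 2], [-3, -1]]  ->  [[989, 418], [-627, -265]]
... * rho(b) = [[5, 2], [-3, -1]]  ->  [[3691, 1560], [-2340, -989]]
... * rho(b) = [[5, 2], [-3, -1]]  ->  [[13775, 5822], [-8733, -3691]]
... * rho(b) = [[5, 2], [-3, -1]]  ->  [[51409, 21728], [-32592, -13775]]
... * rho(b) = [[5, 2], [-3, -1]]  ->  [[191861, 81090], [-121635, -51409]]
... * rho(a^-1) = [[31, -7], [9, -2]]  ->  [[6677501, -1505207], [-4233366, 954263]]
... * rho(b^-1) = [[-1, -2], [3, 5]]  ->  [[-11193122, -20881037], [7096155, 13238047]]
... * rho(a) = [[-2, 7], [-9, 31]]  ->  [[210315577, -725664001], [-133334733, 460052542]]
tr = 210315577 + 460052542 = 670368119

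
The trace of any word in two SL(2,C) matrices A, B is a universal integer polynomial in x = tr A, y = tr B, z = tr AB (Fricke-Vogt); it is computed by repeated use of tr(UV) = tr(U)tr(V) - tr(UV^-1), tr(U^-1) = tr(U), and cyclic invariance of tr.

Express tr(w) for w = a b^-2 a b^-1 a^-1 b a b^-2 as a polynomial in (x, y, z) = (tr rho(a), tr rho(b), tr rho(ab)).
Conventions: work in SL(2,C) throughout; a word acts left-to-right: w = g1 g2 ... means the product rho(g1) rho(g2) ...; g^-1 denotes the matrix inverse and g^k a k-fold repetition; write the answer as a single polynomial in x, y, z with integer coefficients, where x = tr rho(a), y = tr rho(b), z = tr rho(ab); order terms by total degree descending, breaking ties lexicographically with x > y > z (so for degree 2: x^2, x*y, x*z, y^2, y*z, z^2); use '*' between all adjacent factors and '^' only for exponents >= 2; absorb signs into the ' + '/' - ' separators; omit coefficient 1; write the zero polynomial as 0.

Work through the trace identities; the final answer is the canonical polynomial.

-x^3*y^5*z + x^4*y^4 + x^2*y^6 + 3*x^2*y^4*z^2 - 2*x*y^5*z - 3*x*y^3*z^3 - 2*x^4*y^2 - 5*x^2*y^4 - 3*x^2*y^2*z^2 + y^4*z^2 + y^2*z^4 + x^3*y*z + 8*x*y^3*z + 2*x*y*z^3 + x^4 + 7*x^2*y^2 + x^2*z^2 - 3*y^2*z^2 - 5*x*y*z - 4*x^2 - y^2 - z^2 + 2

tr(a^2) = tr(a) tr(a) - tr(1)  (reduce the a square) = x^2 - 2
tr(a^3) = tr(a) tr(a^2) - tr(a)  (reduce the a square) = x^3 - 3*x
tr(b a^2) = tr(a) tr(b a) - tr(b)  (reduce the a square) = x*z - y
tr(a^3 b) = tr(a) tr(b a^2) - tr(b a)  (reduce the a square) = x^2*z - x*y - z
tr(b^-1 a^3) = tr(a^3) tr(b) - tr(a^3 b)  (eliminate b^-1) = x^3*y - x^2*z - 2*x*y + z
tr(a^2 b^-2 a) = tr(b^-1 a^3) tr(b) - tr(b^-1 a^3 b)  (eliminate b^-1) = x^3*y^2 - x^2*y*z - x^3 - 2*x*y^2 + y*z + 3*x
tr(a^2 b a^2) = tr(a) tr(a b a^2) - tr(a b a)  (reduce the a square) = x^3*z - x^2*y - 2*x*z + y
tr(b a b a) = tr(a b) tr(a b) - tr(1)  (split on a) = z^2 - 2
tr(b a b) = tr(b) tr(a b) - tr(a)  (reduce the b square) = y*z - x
tr(b a^2 b a) = tr(a) tr(b a b a) - tr(b a b)  (reduce the a square) = x*z^2 - y*z - x
tr(b^2) = tr(b) tr(b) - tr(1)  (reduce the b square) = y^2 - 2
tr(b a^2 b) = tr(a) tr(b^2 a) - tr(b^2)  (reduce the a square) = x*y*z - x^2 - y^2 + 2
tr(a^2 b a^2 b) = tr(a) tr(b a^2 b a) - tr(b a^2 b)  (reduce the a square) = x^2*z^2 - 2*x*y*z + y^2 - 2
tr(b^-1 a^2 b a^2) = tr(a^2 b a^2) tr(b) - tr(a^2 b a^2 b)  (eliminate b^-1) = x^3*y*z - x^2*y^2 - x^2*z^2 + 2
tr(a b a^2 b^-2 a) = tr(b^-1 a^2 b a^2) tr(b) - tr(b^-1 a^2 b a^2 b)  (eliminate b^-1) = x^3*y^2*z - x^2*y^3 - x^2*y*z^2 - x^3*z + x^2*y + 2*x*z + y
tr(a b a b a^2) = tr(a) tr(a b a b a) - tr(a b a b)  (reduce the a square) = x^2*z^2 - x*y*z - x^2 - z^2 + 2
tr(b a b a b a) = tr(a b a b) tr(a b) - tr(b a)  (split on a) = z^3 - 3*z
tr(b a b a b) = tr(b) tr(a b a b) - tr(a b a)  (reduce the b square) = y*z^2 - x*z - y
tr(a b a b a^2 b) = tr(a) tr(b a b a b a) - tr(b a b a b)  (reduce the a square) = x*z^3 - y*z^2 - 2*x*z + y
tr(b^-1 a b a b a^2) = tr(a b a b a^2) tr(b) - tr(a b a b a^2 b)  (eliminate b^-1) = x^2*y*z^2 - x*y^2*z - x*z^3 - x^2*y + 2*x*z + y
tr(a b a^2 b^-2 a b) = tr(b^-1 a b a b a^2) tr(b) - tr(b^-1 a b a b a^2 b)  (eliminate b^-1) = x^2*y^2*z^2 - x*y^3*z - x*y*z^3 - x^2*y^2 - x^2*z^2 + 3*x*y*z + x^2 + y^2 + z^2 - 2
tr(b a^2 b^-2 a b^-1 a) = tr(a b a^2 b^-2 a) tr(b) - tr(a b a^2 b^-2 a b)  (eliminate b^-1) = x^3*y^3*z - x^2*y^4 - 2*x^2*y^2*z^2 - x^3*y*z + x*y^3*z + x*y*z^3 + 2*x^2*y^2 + x^2*z^2 - x*y*z - x^2 - z^2 + 2
tr(a b^-2 a b^-1 a^-1 b a) = tr(b a^2 b^-2 a b^-1) tr(a) - tr(b a^2 b^-2 a b^-1 a)  (eliminate a^-1) = -x^3*y^3*z + x^4*y^2 + x^2*y^4 + 2*x^2*y^2*z^2 - x*y^3*z - x*y*z^3 - x^4 - 4*x^2*y^2 - x^2*z^2 + 2*x*y*z + 4*x^2 + z^2 - 2
tr(b^-1 a^2 b a) = tr(a^2 b a) tr(b) - tr(a^2 b a b)  (eliminate b^-1) = x^2*y*z - x*y^2 - x*z^2 + x
tr(a b a b^-2 a) = tr(b^-1 a^2 b a) tr(b) - tr(b^-1 a^2 b a b)  (eliminate b^-1) = x^2*y^2*z - x*y^3 - x*y*z^2 - x^2*z + 2*x*y + z
tr(a b a b a b^-1 a) = tr(a^2 b a b a) tr(b) - tr(a^2 b a b a b)  (eliminate b^-1) = x^2*y*z^2 - x*y^2*z - x*z^3 - x^2*y + 2*x*z + y
tr(a b a b a b a b) = tr(b a b a b a) tr(b a) - tr(a b a b)  (split on b) = z^4 - 4*z^2 + 2
tr(a b a b a b^-1 a b) = tr(a b a b a b a) tr(b) - tr(a b a b a b a b)  (eliminate b^-1) = x*y*z^3 - y^2*z^2 - z^4 - 2*x*y*z + y^2 + 4*z^2 - 2
tr(b^-1 a b^-1 a b a b a) = tr(a b a b a b^-1 a) tr(b) - tr(a b a b a b^-1 a b)  (eliminate b^-1) = x^2*y^2*z^2 - x*y^3*z - 2*x*y*z^3 - x^2*y^2 + y^2*z^2 + z^4 + 4*x*y*z - 4*z^2 + 2
tr(b a b a b^-2 a b^-1 a) = tr(b^-1 a b^-1 a b a b a) tr(b) - tr(b^-1 a b^-1 a b a b a b)  (eliminate b^-1) = x^2*y^3*z^2 - x*y^4*z - 2*x*y^2*z^3 - x^2*y^3 - x^2*y*z^2 + y^3*z^2 + y*z^4 + 5*x*y^2*z + x*z^3 + x^2*y - 4*y*z^2 - 2*x*z + y
tr(a b^-2 a b^-1 a^-1 b a b) = tr(b a b a b^-2 a b^-1) tr(a) - tr(b a b a b^-2 a b^-1 a)  (eliminate a^-1) = -x^2*y^3*z^2 + x^3*y^2*z + x*y^4*z + 2*x*y^2*z^3 - y^3*z^2 - y*z^4 - x^3*z - 5*x*y^2*z - x*z^3 + x^2*y + 4*y*z^2 + 3*x*z - y
tr(b^-1 a b^-2 a b^-1 a^-1 b a) = tr(a b^-2 a b^-1 a^-1 b a) tr(b) - tr(a b^-2 a b^-1 a^-1 b a b)  (eliminate b^-1) = -x^3*y^4*z + x^4*y^3 + x^2*y^5 + 3*x^2*y^3*z^2 - x^3*y^2*z - 2*x*y^4*z - 3*x*y^2*z^3 - x^4*y - 4*x^2*y^3 - x^2*y*z^2 + y^3*z^2 + y*z^4 + x^3*z + 7*x*y^2*z + x*z^3 + 3*x^2*y - 3*y*z^2 - 3*x*z - y
tr(a b^-2 a b^-1 a^-1 b a b^-2) = tr(b^-1 a b^-2 a b^-1 a^-1 b a) tr(b) - tr(b^-1 a b^-2 a b^-1 a^-1 b a b)  (eliminate b^-1) = -x^3*y^5*z + x^4*y^4 + x^2*y^6 + 3*x^2*y^4*z^2 - 2*x*y^5*z - 3*x*y^3*z^3 - 2*x^4*y^2 - 5*x^2*y^4 - 3*x^2*y^2*z^2 + y^4*z^2 + y^2*z^4 + x^3*y*z + 8*x*y^3*z + 2*x*y*z^3 + x^4 + 7*x^2*y^2 + x^2*z^2 - 3*y^2*z^2 - 5*x*y*z - 4*x^2 - y^2 - z^2 + 2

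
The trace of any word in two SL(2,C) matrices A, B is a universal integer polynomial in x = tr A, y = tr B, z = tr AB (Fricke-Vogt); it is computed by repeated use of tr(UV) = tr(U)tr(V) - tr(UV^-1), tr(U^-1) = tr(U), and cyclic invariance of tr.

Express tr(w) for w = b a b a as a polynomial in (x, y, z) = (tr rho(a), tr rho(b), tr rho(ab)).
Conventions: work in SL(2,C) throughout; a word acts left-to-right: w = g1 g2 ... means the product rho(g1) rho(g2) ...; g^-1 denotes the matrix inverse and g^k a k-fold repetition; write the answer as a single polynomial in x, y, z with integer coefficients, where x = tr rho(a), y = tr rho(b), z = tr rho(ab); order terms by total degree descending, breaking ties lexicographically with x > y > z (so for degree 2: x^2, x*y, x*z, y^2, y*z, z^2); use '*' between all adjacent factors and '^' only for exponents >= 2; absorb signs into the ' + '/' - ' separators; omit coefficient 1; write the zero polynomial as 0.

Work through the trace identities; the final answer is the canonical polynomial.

z^2 - 2

tr(b a b a) = tr(a b) * tr(a b) - tr(1)   [split at a repeated a] = z^2 - 2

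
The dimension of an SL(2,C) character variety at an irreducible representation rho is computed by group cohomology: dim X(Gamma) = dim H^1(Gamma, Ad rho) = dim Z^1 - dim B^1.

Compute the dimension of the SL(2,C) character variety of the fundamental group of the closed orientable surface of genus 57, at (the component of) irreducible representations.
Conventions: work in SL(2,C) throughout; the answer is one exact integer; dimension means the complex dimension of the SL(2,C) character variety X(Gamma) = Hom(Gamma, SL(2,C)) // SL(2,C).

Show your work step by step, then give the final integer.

336

pi_1 of the closed genus-57 surface has 114 generators bound by the single product-of-commutators relator.
Unconstrained cocycle data is one sl_2 vector per generator (342 dimensions), cut by the relator condition d_2(z) = 0.
d_2 is surjective at irreducible rho (its cokernel H^2 is dual to H^0 = 0), so dim Z^1 = 342 - 3 = 339.
Coboundaries contribute dim B^1 = 3 (injective at irreducible rho).
dim H^1 = 339 - 3 = 336 = dim X.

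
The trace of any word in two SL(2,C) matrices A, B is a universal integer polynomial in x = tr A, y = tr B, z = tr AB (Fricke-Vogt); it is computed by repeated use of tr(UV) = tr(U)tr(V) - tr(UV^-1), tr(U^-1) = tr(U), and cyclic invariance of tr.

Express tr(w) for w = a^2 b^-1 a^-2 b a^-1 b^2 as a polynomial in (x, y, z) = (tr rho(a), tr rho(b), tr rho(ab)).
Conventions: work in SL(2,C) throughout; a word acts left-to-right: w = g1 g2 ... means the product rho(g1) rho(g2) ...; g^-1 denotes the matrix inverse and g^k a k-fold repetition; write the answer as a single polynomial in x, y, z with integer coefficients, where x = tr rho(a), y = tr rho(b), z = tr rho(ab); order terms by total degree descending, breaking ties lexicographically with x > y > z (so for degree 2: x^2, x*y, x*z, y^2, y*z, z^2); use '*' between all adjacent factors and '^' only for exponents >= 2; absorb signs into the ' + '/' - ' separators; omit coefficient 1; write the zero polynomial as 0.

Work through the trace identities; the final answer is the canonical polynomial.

-x^4*y^3*z + x^5*y^2 + x^3*y^4 + 2*x^3*y^2*z^2 - x^4*y*z - x^2*y^3*z - x^2*y*z^3 - 4*x^3*y^2 + 5*x^2*y*z - x^3 - x*z^2 - y*z + 3*x

tr(b a b) = tr(b) tr(a b) - tr(a) = y*z - x
and tr(b^3 a) = tr(b) tr(b a b) - tr(b a) = y^2*z - x*y - z
and tr(a^2 b) = tr(a) tr(b a) - tr(b) = x*z - y
tr(a^2) = tr(a) tr(a) - tr(1) = x^2 - 2
tr(a^2 b^2) = tr(b) tr(a^2 b) - tr(a^2) = x*y*z - x^2 - y^2 + 2
and tr(b a^2 b^2) = tr(b) tr(a^2 b^2) - tr(a^2 b) = x*y^2*z - x^2*y - y^3 - x*z + 3*y
tr(b^3 a^2 b) = tr(b) tr(b a^2 b^2) - tr(b a^2 b) = x*y^3*z - x^2*y^2 - y^4 - 2*x*y*z + x^2 + 4*y^2 - 2
tr(b a b a) = tr(a b) tr(a b) - tr(1)   [split at repeated a] = z^2 - 2
next, tr(a^2 b a b) = tr(a) tr(b a b a) - tr(b a b) = x*z^2 - y*z - x
tr(a^2 b a) = tr(a) tr(b a^2) - tr(b a) = x^2*z - x*y - z
next, tr(a^2 b a b^2) = tr(b) tr(a^2 b a b) - tr(a^2 b a) = x*y*z^2 - x^2*z - y^2*z + z
tr(b^3 a^2 b a) = tr(b) tr(a^2 b a b^2) - tr(a^2 b a b) = x*y^2*z^2 - x^2*y*z - y^3*z - x*z^2 + 2*y*z + x
and tr(a^-1 b^3 a^2 b) = tr(b^3 a^2 b) tr(a) - tr(b^3 a^2 b a) = x^2*y^3*z - x^3*y^2 - x*y^4 - x*y^2*z^2 - x^2*y*z + y^3*z + x^3 + 4*x*y^2 + x*z^2 - 2*y*z - 3*x
tr(a^-1 b^3 a^2 b^-1) = tr(a^-1 b^3 a^2) tr(b) - tr(a^-1 b^3 a^2 b) = -x^2*y^3*z + x^3*y^2 + x*y^4 + x*y^2*z^2 + x^2*y*z - x^3 - 5*x*y^2 - x*z^2 + y*z + 3*x
tr(b^2 a^2 b^-1 a^-2 b) = tr(a^-1 b^3 a^2 b^-1) tr(a) - tr(a^-1 b^3 a^2 b^-1 a) = -x^3*y^3*z + x^4*y^2 + x^2*y^4 + x^2*y^2*z^2 + x^3*y*z - x^4 - 5*x^2*y^2 - x^2*z^2 + 4*x^2 + y^2 - 2
tr(b^2 a b a) = tr(b) tr(a b a b) - tr(a b a) = y*z^2 - x*z - y
tr(a^2 b^2 a b) = tr(a) tr(b^2 a b a) - tr(b^2 a b) = x*y*z^2 - x^2*z - y^2*z + z
tr(a^3) = tr(a) tr(a^2) - tr(a) = x^3 - 3*x
next, tr(a^2 b^2 a) = tr(b) tr(a^3 b) - tr(a^3) = x^2*y*z - x^3 - x*y^2 - y*z + 3*x
and tr(b a b^2 a^2 b) = tr(b) tr(a^2 b^2 a b) - tr(a^2 b^2 a) = x*y^2*z^2 - 2*x^2*y*z - y^3*z + x^3 + x*y^2 + 2*y*z - 3*x
and tr(b a b a b a) = tr(b a) tr(b a b a) - tr(b^-1 a^-1)   [split at repeated b] = z^3 - 3*z
and tr(a^2 b a b a b) = tr(a) tr(b a b a b a) - tr(b a b a b) = x*z^3 - y*z^2 - 2*x*z + y
tr(a^2 b a b a) = tr(a) tr(a b a b a) - tr(a b a b) = x^2*z^2 - x*y*z - x^2 - z^2 + 2
next, tr(b a b^2 a^2 b a) = tr(b) tr(a^2 b a b a b) - tr(a^2 b a b a) = x*y*z^3 - x^2*z^2 - y^2*z^2 - x*y*z + x^2 + y^2 + z^2 - 2
and tr(b a b^2 a^2 b a^-1) = tr(b a b^2 a^2 b) tr(a) - tr(b a b^2 a^2 b a) = x^2*y^2*z^2 - 2*x^3*y*z - x*y^3*z - x*y*z^3 + x^4 + x^2*y^2 + x^2*z^2 + y^2*z^2 + 3*x*y*z - 4*x^2 - y^2 - z^2 + 2
tr(a^-2 b a b^2 a^2 b) = tr(b a b^2 a^2 b a^-1) tr(a) - tr(b a b^2 a^2 b) = x^3*y^2*z^2 - 2*x^4*y*z - x^2*y^3*z - x^2*y*z^3 + x^5 + x^3*y^2 + x^3*z^2 + 5*x^2*y*z + y^3*z - 5*x^3 - 2*x*y^2 - x*z^2 - 2*y*z + 5*x
tr(b^2 a^2 b^-1 a^-2 b a) = tr(a^-2 b a b^2 a^2) tr(b) - tr(a^-2 b a b^2 a^2 b) = -x^3*y^2*z^2 + 2*x^4*y*z + x^2*y^3*z + x^2*y*z^3 - x^5 - x^3*y^2 - x^3*z^2 - 5*x^2*y*z + 5*x^3 + x*y^2 + x*z^2 + y*z - 5*x
tr(a^2 b^-1 a^-2 b a^-1 b^2) = tr(b^2 a^2 b^-1 a^-2 b) tr(a) - tr(b^2 a^2 b^-1 a^-2 b a) = -x^4*y^3*z + x^5*y^2 + x^3*y^4 + 2*x^3*y^2*z^2 - x^4*y*z - x^2*y^3*z - x^2*y*z^3 - 4*x^3*y^2 + 5*x^2*y*z - x^3 - x*z^2 - y*z + 3*x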